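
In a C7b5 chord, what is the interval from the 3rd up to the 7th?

diminished fifth

C dominant seventh flat five: C-E-Gb-Bb.
So we need the interval from E up to Bb.
5 letter names make it a fifth; at 6 semitones (a half step narrower than perfect) the quality is diminished.
That tritone between 3rd and 7th is what gives the dominant seventh its pull toward resolution.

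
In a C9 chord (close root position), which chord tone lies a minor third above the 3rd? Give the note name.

G

The chord tones of C dominant ninth are C-E-G-Bb-D.
The 3rd is E. A minor third above E is G.
G is the chord's 5th.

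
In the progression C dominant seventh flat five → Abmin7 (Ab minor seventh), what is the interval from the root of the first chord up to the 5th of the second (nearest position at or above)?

C dominant seventh flat five has C as its root, and Abmin7 (Ab minor seventh) has Eb as its 5th.
3 letter names make it a third; at 3 semitones (a half step narrower than major) the quality is minor.

minor third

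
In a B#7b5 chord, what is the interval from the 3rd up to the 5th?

The chord tones of B#7b5 are B#-D##-F#-A#.
The 3rd is D## and the 5th is F#.
D## up to F# is 2 semitones, a whole step narrower than a major third, so the interval is diminished.

diminished third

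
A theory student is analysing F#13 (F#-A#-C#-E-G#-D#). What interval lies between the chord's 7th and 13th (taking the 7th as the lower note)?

The 7th is E and the 13th is D#.
E up to D# spans 7 letter names and 11 semitones — a major seventh.

M7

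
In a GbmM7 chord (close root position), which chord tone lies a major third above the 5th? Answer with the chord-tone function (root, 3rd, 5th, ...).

7th

The chord tones of GbmM7 are Gb, Bbb, Db, F.
The 5th is Db. A major third above Db is F.
F is the chord's 7th.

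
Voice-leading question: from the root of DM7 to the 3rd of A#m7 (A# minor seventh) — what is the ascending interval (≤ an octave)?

M7

The root of DM7 is D; the 3rd of A#m7 (A# minor seventh) is C#.
Counting 7 letters and 11 half steps from D gives a major seventh.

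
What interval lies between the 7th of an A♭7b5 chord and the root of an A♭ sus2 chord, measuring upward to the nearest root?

A♭7b5 has G♭ as its 7th, and A♭ sus2 has A♭ as its root.
Counting 2 letters and 2 half steps from G♭ gives a major second.

M2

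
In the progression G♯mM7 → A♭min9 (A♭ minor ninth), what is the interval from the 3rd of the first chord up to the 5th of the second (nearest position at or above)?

G♯mM7 has B as its 3rd, and A♭min9 (A♭ minor ninth) has E♭ as its 5th.
B up to E♭ is 4 semitones, a half step narrower than a perfect fourth, so the interval is diminished.

diminished fourth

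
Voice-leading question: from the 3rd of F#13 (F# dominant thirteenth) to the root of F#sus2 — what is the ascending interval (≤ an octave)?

minor sixth

F#13 (F# dominant thirteenth) has A# as its 3rd, and F#sus2 has F# as its root.
A# up to F# is 8 semitones, a half step narrower than a major sixth, so the interval is minor.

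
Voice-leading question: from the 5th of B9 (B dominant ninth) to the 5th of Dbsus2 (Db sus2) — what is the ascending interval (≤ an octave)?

The 5th of B9 (B dominant ninth) is F#; the 5th of Dbsus2 (Db sus2) is Ab.
3 letter names make it a third; at 2 semitones (a whole step narrower than major) the quality is diminished.

diminished 3rd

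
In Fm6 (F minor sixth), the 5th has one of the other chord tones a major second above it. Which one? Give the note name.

F minor sixth: F–Ab–C–D.
The 5th is C. A major second above C is D.
D is the chord's 6th.

D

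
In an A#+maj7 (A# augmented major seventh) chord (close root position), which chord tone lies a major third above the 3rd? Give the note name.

E##

A# augmented major seventh: A#–C##–E##–G##.
The 3rd is C##. A major third above C## is E##.
E## is the chord's 5th.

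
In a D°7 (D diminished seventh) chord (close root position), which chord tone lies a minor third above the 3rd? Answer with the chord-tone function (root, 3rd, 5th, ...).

Spelling the chord: D–F–Ab–Cb.
The 3rd is F. A minor third above F is Ab.
Ab is the chord's 5th.

5th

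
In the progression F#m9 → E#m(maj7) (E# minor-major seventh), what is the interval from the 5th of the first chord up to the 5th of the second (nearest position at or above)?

The 5th of F#m9 is C#; the 5th of E#m(maj7) (E# minor-major seventh) is B#.
Counting 7 letters and 11 half steps from C# gives a major seventh.

major seventh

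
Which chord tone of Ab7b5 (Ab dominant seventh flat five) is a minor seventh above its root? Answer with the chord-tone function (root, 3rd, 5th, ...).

7th

Ab7b5 is spelled Ab–C–Ebb–Gb.
The root is Ab. A minor seventh above Ab is Gb.
Gb is the chord's 7th.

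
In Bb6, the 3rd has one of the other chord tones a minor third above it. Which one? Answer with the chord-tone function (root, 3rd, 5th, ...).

5th

Bb6 is spelled Bb–D–F–G.
The 3rd is D. A minor third above D is F.
F is the chord's 5th.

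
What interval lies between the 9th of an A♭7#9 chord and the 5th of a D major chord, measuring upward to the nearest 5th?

minor seventh

A♭7#9 has B as its 9th, and D major has A as its 5th.
7 letter names make it a seventh; at 10 semitones (a half step narrower than major) the quality is minor.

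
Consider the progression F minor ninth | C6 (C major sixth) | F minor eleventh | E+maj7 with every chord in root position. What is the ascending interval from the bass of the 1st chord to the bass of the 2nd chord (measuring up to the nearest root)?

The roots are F and C.
F up to C spans 5 letter names and 7 semitones — a perfect fifth.

perfect fifth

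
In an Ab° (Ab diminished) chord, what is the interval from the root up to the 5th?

The chord tones of Ab diminished are Ab Cb Ebb.
That puts Ab below Ebb.
5 letter names make it a fifth; at 6 semitones (a half step narrower than perfect) the quality is diminished.

diminished fifth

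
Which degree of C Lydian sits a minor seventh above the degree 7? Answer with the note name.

The scale is C D E F# G A B.
The degree 7 is B; a minor seventh above that is A — scale degree 6.

A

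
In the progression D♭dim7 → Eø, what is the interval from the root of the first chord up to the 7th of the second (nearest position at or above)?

D♭dim7 has D♭ as its root, and Eø has D as its 7th.
1 letter names make it a unison; at 1 semitone (a half step wider than perfect) the quality is augmented.

A1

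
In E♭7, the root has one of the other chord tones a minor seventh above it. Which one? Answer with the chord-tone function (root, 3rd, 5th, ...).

E♭ dominant seventh is spelled E♭-G-B♭-D♭.
The root is E♭. A minor seventh above E♭ is D♭.
D♭ is the chord's 7th.

7th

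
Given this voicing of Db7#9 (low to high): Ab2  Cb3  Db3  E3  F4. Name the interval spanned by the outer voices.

The outer voices are Ab2 and F4.
Ab up to F spans 13 letter names and 21 semitones — a major thirteenth.

major thirteenth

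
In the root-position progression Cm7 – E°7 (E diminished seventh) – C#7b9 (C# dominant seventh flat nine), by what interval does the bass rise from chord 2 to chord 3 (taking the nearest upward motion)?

major sixth

The roots are E and C#.
From E to C# is 9 semitones, exactly the major sixth.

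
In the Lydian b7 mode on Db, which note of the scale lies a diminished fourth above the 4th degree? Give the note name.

Cb

The scale is Db Eb F G Ab Bb Cb.
The 4th degree is G; a diminished fourth above that is Cb — scale degree 7.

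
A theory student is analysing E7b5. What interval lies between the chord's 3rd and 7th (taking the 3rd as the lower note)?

E7b5 (E dominant seventh flat five) is spelled E–G#–Bb–D.
So we need the interval from G# up to D.
G# up to D is 6 semitones, a half step narrower than a perfect fifth, so the interval is diminished.
This 3–7 tritone is the characteristic tension at the heart of the dominant sound.

diminished fifth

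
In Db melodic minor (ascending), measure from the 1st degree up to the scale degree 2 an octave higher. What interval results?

Spelling Db melodic minor (ascending): Db Eb Fb Gb Ab Bb C.
So we need the interval from Db up to Eb.
From Db to Eb is 14 semitones, exactly the major ninth.

major ninth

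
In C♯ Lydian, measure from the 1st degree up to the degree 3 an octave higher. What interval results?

The scale runs C♯ D♯ E♯ F𝄪 G♯ A♯ B♯.
The 1st degree is C♯ and the 3rd scale degree (up an octave) is E♯.
C♯ up to E♯ spans 10 letter names and 16 semitones — a major tenth.

major tenth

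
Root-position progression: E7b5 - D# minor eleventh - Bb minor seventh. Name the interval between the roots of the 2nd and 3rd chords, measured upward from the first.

The roots are D# and Bb.
6 letter names make it a sixth; at 7 semitones (a whole step narrower than major) the quality is diminished.

diminished sixth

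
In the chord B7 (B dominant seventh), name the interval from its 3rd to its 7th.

Spelling the chord: B-D#-F#-A.
3rd = D#; 7th = A.
D# up to A is 6 semitones, a half step narrower than a perfect fifth, so the interval is diminished.
That tritone between 3rd and 7th is what gives the dominant seventh its pull toward resolution.

diminished fifth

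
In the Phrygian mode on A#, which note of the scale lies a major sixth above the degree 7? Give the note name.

The scale is A# B C# D# E# F# G#.
The degree 7 is G#; a major sixth above that is E# — scale degree 5.

E#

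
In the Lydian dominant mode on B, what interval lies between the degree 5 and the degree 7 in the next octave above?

minor tenth

B lydian dominant: B C♯ D♯ E♯ F♯ G♯ A.
Degree 5 = F♯; degree 7 (up an octave) = A.
F♯ up to A is 15 semitones, a half step narrower than a major tenth, so the interval is minor.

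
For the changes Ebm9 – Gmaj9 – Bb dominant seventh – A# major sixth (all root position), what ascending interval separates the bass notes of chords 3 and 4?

The roots are Bb and A#.
From Bb to A#: 12 semitones over a seventh = augmented.

A7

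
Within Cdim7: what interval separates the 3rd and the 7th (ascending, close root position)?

diminished fifth

Spelling the chord: C-Eb-Gb-Bbb.
So we need the interval from Eb up to Bbb.
Eb up to Bbb is 6 semitones, a half step narrower than a perfect fifth, so the interval is diminished.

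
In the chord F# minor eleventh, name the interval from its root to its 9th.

M9

Spelling the chord: F#, A, C#, E, G#, B.
Root = F#; 9th = G#.
Counting 9 letters and 14 half steps from F# gives a major ninth.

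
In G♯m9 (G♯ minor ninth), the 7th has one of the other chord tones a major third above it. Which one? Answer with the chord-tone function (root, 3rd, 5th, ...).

9th

The chord tones of G♯ minor ninth are G♯–B–D♯–F♯–A♯.
The 7th is F♯. A major third above F♯ is A♯.
A♯ is the chord's 9th.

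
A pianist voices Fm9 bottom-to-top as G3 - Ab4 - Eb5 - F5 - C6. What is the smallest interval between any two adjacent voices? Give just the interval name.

Adjacent intervals: G3→Ab4 = minor ninth; Ab4→Eb5 = perfect fifth; Eb5→F5 = major second; F5→C6 = perfect fifth.
The smallest is Eb5 to F5, a major second (2 semitones).

major second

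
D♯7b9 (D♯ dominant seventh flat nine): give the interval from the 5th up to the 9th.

d5

Spelling the chord: D♯, F𝄪, A♯, C♯, E.
So we need the interval from A♯ up to E.
A♯ up to E is 6 semitones, a half step narrower than a perfect fifth, so the interval is diminished.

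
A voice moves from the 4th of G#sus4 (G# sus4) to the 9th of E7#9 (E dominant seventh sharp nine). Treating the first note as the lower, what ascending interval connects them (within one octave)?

The 4th of G#sus4 (G# sus4) is C#; the 9th of E7#9 (E dominant seventh sharp nine) is F##.
C# up to F## is 6 semitones, a half step wider than a perfect fourth, so the interval is augmented.

A4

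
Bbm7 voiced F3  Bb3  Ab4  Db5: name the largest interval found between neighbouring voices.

minor 7th

Adjacent intervals: F3→Bb3 = perfect fourth; Bb3→Ab4 = minor seventh; Ab4→Db5 = perfect fourth.
The largest is Bb3 to Ab4, a minor seventh (10 semitones).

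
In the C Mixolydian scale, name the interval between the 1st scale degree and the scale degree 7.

Spelling the C Mixolydian scale: C D E F G A B♭.
1st scale degree = C; scale degree 7 = B♭.
7 letter names make it a seventh; at 10 semitones (a half step narrower than major) the quality is minor.

minor 7th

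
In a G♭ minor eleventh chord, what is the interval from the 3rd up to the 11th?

M9

G♭m11 is spelled G♭, B𝄫, D♭, F♭, A♭, C♭.
The 3rd is B𝄫 and the 11th is C♭.
B𝄫 up to C♭ spans 9 letter names and 14 semitones — a major ninth.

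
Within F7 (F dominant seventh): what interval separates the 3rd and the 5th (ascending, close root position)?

Spelling the chord: F A C E♭.
3rd = A; 5th = C.
A up to C is 3 semitones, a half step narrower than a major third, so the interval is minor.

minor third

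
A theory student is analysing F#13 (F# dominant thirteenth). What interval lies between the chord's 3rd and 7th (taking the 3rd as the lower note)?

d5

Spelling the chord: F# A# C# E G# D#.
That puts A# below E.
A# up to E is 6 semitones, a half step narrower than a perfect fifth, so the interval is diminished.
That tritone between 3rd and 7th is what gives the dominant seventh its pull toward resolution.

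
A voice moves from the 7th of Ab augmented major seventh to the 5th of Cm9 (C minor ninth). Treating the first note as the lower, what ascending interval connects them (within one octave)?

The 7th of Ab augmented major seventh is G; the 5th of Cm9 (C minor ninth) is G.
From G to G is 0 semitones, exactly the perfect unison.

perfect unison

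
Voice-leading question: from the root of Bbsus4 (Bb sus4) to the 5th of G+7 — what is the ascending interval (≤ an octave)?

Bbsus4 (Bb sus4) has Bb as its root, and G+7 has D# as its 5th.
3 letter names make it a third; at 5 semitones (a half step wider than major) the quality is augmented.

augmented third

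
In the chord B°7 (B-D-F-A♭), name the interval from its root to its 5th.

diminished fifth

The root is B and the 5th is F.
B up to F is 6 semitones, a half step narrower than a perfect fifth, so the interval is diminished.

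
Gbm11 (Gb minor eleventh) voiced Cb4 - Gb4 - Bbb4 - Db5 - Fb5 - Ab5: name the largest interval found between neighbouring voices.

perfect fifth

Adjacent intervals: Cb4→Gb4 = perfect fifth; Gb4→Bbb4 = minor third; Bbb4→Db5 = major third; Db5→Fb5 = minor third; Fb5→Ab5 = major third.
The largest is Cb4 to Gb4, a perfect fifth (7 semitones).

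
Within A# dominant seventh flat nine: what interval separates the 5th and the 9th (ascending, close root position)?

A#7b9 is spelled A#-C##-E#-G#-B.
5th = E#; 9th = B.
E# up to B is 6 semitones, a half step narrower than a perfect fifth, so the interval is diminished.

diminished fifth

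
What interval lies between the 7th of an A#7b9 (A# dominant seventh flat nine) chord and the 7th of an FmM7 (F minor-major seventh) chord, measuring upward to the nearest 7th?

minor sixth

A#7b9 (A# dominant seventh flat nine) has G# as its 7th, and FmM7 (F minor-major seventh) has E as its 7th.
From G# to E: 8 semitones over a sixth = minor.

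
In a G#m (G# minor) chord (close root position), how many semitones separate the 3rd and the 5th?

4

G#m (G# minor): G# B D#.
B to D# is a major third: 4 semitones.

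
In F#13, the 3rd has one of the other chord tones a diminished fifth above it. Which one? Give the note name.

E

F# dominant thirteenth is spelled F#–A#–C#–E–G#–D#.
The 3rd is A#. A diminished fifth above A# is E.
E is the chord's 7th.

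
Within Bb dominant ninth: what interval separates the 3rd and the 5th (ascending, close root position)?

The chord tones of Bb9 (Bb dominant ninth) are Bb-D-F-Ab-C.
3rd = D; 5th = F.
D up to F is 3 semitones, a half step narrower than a major third, so the interval is minor.

m3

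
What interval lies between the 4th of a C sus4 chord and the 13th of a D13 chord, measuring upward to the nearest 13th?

C sus4 has F as its 4th, and D13 has B as its 13th.
4 letter names make it a fourth; at 6 semitones (a half step wider than perfect) the quality is augmented.

A4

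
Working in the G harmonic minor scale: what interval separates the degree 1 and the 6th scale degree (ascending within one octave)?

minor 6th

G harmonic minor: G A B♭ C D E♭ F♯.
The degree 1 is G and the scale degree 6 is E♭.
From G to E♭: 8 semitones over a sixth = minor.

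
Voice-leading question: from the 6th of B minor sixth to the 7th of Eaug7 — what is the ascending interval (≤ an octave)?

B minor sixth has G# as its 6th, and Eaug7 has D as its 7th.
From G# to D: 6 semitones over a fifth = diminished.

diminished 5th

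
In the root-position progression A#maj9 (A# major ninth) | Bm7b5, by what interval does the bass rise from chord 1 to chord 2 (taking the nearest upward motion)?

The roots are A# and B.
2 letter names make it a second; at 1 semitone (a half step narrower than major) the quality is minor.

minor second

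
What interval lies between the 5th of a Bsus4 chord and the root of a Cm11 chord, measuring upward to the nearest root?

diminished fifth

The 5th of Bsus4 is F♯; the root of Cm11 is C.
From F♯ to C: 6 semitones over a fifth = diminished.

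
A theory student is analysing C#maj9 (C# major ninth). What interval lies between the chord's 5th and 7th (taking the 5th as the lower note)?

major third

C# major ninth: C#–E#–G#–B#–D#.
The 5th is G# and the 7th is B#.
G# up to B# spans 3 letter names and 4 semitones — a major third.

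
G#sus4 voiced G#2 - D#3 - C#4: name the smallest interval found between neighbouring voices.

Adjacent intervals: G#2→D#3 = perfect fifth; D#3→C#4 = minor seventh.
The smallest is G#2 to D#3, a perfect fifth (7 semitones).

perfect 5th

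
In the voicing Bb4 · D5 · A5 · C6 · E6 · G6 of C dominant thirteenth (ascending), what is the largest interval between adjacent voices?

Adjacent intervals: Bb4→D5 = major third; D5→A5 = perfect fifth; A5→C6 = minor third; C6→E6 = major third; E6→G6 = minor third.
The largest is D5 to A5, a perfect fifth (7 semitones).

perfect 5th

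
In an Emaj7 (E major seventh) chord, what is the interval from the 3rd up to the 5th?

m3

Emaj7 is spelled E, G#, B, D#.
3rd = G#; 5th = B.
3 letter names make it a third; at 3 semitones (a half step narrower than major) the quality is minor.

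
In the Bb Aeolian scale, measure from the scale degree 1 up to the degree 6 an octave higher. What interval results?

minor thirteenth

Spelling the Bb Aeolian scale: Bb C Db Eb F Gb Ab.
Scale degree 1 = Bb; 6th degree (up an octave) = Gb.
From Bb to Gb: 20 semitones over a thirteenth = minor.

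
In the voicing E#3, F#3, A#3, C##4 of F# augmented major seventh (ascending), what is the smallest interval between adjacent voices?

Adjacent intervals: E#3→F#3 = minor second; F#3→A#3 = major third; A#3→C##4 = major third.
The smallest is E#3 to F#3, a minor second (1 semitone).

minor 2nd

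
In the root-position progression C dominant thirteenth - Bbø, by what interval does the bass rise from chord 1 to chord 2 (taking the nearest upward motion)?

The roots are C and Bb.
C up to Bb is 10 semitones, a half step narrower than a major seventh, so the interval is minor.

minor seventh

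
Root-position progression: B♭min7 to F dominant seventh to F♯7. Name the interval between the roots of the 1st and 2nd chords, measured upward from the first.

The roots are B♭ and F.
From B♭ to F is 7 semitones, exactly the perfect fifth.

perfect fifth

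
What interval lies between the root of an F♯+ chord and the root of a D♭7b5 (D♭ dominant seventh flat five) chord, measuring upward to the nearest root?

F♯+ has F♯ as its root, and D♭7b5 (D♭ dominant seventh flat five) has D♭ as its root.
F♯ up to D♭ is 7 semitones, a whole step narrower than a major sixth, so the interval is diminished.

diminished 6th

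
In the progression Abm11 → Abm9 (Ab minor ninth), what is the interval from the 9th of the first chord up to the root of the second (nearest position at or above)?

minor seventh

Abm11 has Bb as its 9th, and Abm9 (Ab minor ninth) has Ab as its root.
From Bb to Ab: 10 semitones over a seventh = minor.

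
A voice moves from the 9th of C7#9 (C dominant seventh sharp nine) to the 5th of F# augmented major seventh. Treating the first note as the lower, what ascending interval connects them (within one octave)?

C7#9 (C dominant seventh sharp nine) has D# as its 9th, and F# augmented major seventh has C## as its 5th.
From D# to C## is 11 semitones, exactly the major seventh.

major seventh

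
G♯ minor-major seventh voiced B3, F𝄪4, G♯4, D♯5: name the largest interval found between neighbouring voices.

Adjacent intervals: B3→F𝄪4 = augmented fifth; F𝄪4→G♯4 = minor second; G♯4→D♯5 = perfect fifth.
The largest is B3 to F𝄪4, an augmented fifth (8 semitones).

augmented fifth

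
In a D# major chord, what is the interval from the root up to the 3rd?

Spelling the chord: D# F## A#.
That puts D# below F##.
From D# to F## is 4 semitones, exactly the major third.

major 3rd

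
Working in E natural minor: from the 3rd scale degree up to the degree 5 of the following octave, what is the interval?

major tenth

Spelling E natural minor: E F# G A B C D.
So we need the interval from G up to B.
From G to B is 16 semitones, exactly the major tenth.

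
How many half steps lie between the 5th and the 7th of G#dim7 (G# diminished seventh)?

Spelling the chord: G#–B–D–F.
D to F is a minor third: 3 semitones.

3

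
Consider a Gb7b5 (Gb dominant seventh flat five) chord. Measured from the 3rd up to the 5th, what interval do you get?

The chord tones of Gb7b5 are Gb, Bb, Dbb, Fb.
So we need the interval from Bb up to Dbb.
Bb up to Dbb is 2 semitones, a whole step narrower than a major third, so the interval is diminished.

diminished third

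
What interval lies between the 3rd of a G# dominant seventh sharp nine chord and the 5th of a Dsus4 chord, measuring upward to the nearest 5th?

G# dominant seventh sharp nine has B# as its 3rd, and Dsus4 has A as its 5th.
7 letter names make it a seventh; at 9 semitones (a whole step narrower than major) the quality is diminished.

d7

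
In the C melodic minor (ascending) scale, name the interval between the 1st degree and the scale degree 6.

major sixth

C melodic minor: C D Eb F G A B.
So we need the interval from C up to A.
Counting 6 letters and 9 half steps from C gives a major sixth.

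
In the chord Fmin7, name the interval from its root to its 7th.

Spelling the chord: F-Ab-C-Eb.
Root = F; 7th = Eb.
From F to Eb: 10 semitones over a seventh = minor.

m7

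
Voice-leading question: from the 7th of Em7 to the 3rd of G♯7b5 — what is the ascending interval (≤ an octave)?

Em7 has D as its 7th, and G♯7b5 has B♯ as its 3rd.
From D to B♯: 10 semitones over a sixth = augmented.

augmented 6th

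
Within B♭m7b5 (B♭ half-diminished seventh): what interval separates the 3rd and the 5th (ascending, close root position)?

The chord tones of B♭ø (B♭ half-diminished seventh) are B♭, D♭, F♭, A♭.
So we need the interval from D♭ up to F♭.
D♭ up to F♭ is 3 semitones, a half step narrower than a major third, so the interval is minor.

m3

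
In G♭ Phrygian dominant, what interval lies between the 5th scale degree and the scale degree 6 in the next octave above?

minor 9th

G♭ phrygian dominant: G♭ A𝄫 B♭ C♭ D♭ E𝄫 F♭.
So we need the interval from D♭ up to E𝄫.
D♭ up to E𝄫 is 13 semitones, a half step narrower than a major ninth, so the interval is minor.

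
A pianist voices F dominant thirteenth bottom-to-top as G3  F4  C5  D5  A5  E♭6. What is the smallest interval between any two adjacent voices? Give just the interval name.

Adjacent intervals: G3→F4 = minor seventh; F4→C5 = perfect fifth; C5→D5 = major second; D5→A5 = perfect fifth; A5→E♭6 = diminished fifth.
The smallest is C5 to D5, a major second (2 semitones).

M2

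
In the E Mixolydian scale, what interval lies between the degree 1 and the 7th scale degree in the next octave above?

Spelling the E Mixolydian scale: E F# G# A B C# D.
That puts E below D.
E up to D is 22 semitones, a half step narrower than a major fourteenth, so the interval is minor.

minor fourteenth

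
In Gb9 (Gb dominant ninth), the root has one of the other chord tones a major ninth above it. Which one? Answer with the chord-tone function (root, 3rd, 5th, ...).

9th

Gb dominant ninth is spelled Gb-Bb-Db-Fb-Ab.
The root is Gb. A major ninth above Gb is Ab.
Ab is the chord's 9th.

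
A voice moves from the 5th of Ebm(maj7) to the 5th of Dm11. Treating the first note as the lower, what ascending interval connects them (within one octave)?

major 7th

The 5th of Ebm(maj7) is Bb; the 5th of Dm11 is A.
Bb up to A spans 7 letter names and 11 semitones — a major seventh.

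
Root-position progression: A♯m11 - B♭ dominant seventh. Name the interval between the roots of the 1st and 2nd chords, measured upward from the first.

diminished 2nd

The roots are A♯ and B♭.
2 letter names make it a second; at 0 semitones (a whole step narrower than major) the quality is diminished.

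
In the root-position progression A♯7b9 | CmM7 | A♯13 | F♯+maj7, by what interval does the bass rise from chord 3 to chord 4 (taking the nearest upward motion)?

The roots are A♯ and F♯.
6 letter names make it a sixth; at 8 semitones (a half step narrower than major) the quality is minor.

minor sixth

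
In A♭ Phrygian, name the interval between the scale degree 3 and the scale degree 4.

major 2nd

The scale runs A♭ B𝄫 C♭ D♭ E♭ F♭ G♭.
That puts C♭ below D♭.
From C♭ to D♭ is 2 semitones, exactly the major second.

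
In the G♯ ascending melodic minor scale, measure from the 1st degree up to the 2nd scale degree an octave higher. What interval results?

major 9th

Spelling the G♯ ascending melodic minor scale: G♯ A♯ B C♯ D♯ E♯ F𝄪.
So we need the interval from G♯ up to A♯.
Counting 9 letters and 14 half steps from G♯ gives a major ninth.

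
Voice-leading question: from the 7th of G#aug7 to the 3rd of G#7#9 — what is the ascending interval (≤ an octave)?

augmented 4th

The 7th of G#aug7 is F#; the 3rd of G#7#9 is B#.
From F# to B#: 6 semitones over a fourth = augmented.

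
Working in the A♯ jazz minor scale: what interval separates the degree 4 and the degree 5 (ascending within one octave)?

major 2nd

A♯ melodic minor: A♯ B♯ C♯ D♯ E♯ F𝄪 G𝄪.
Degree 4 = D♯; 5th degree = E♯.
D♯ up to E♯ spans 2 letter names and 2 semitones — a major second.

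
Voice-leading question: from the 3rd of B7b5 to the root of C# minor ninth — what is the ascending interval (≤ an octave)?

B7b5 has D# as its 3rd, and C# minor ninth has C# as its root.
D# up to C# is 10 semitones, a half step narrower than a major seventh, so the interval is minor.

m7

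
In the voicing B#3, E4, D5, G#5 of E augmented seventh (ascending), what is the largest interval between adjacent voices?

minor 7th

Adjacent intervals: B#3→E4 = diminished fourth; E4→D5 = minor seventh; D5→G#5 = augmented fourth.
The largest is E4 to D5, a minor seventh (10 semitones).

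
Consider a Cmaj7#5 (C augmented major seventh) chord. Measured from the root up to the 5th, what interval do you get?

C+maj7 (C augmented major seventh): C, E, G♯, B.
Root = C; 5th = G♯.
C up to G♯ is 8 semitones, a half step wider than a perfect fifth, so the interval is augmented.

A5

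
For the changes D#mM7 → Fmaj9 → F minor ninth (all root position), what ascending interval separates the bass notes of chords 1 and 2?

The roots are D# and F.
From D# to F: 2 semitones over a third = diminished.

diminished third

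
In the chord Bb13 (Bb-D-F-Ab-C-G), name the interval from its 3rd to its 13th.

perfect eleventh

The 3rd is D and the 13th is G.
Counting 11 letters and 17 half steps from D gives a perfect eleventh.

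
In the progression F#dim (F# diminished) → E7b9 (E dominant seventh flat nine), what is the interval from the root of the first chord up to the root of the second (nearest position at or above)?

minor seventh

F#dim (F# diminished) has F# as its root, and E7b9 (E dominant seventh flat nine) has E as its root.
F# up to E is 10 semitones, a half step narrower than a major seventh, so the interval is minor.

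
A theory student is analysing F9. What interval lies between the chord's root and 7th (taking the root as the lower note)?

minor seventh

F9: F–A–C–E♭–G.
Root = F; 7th = E♭.
7 letter names make it a seventh; at 10 semitones (a half step narrower than major) the quality is minor.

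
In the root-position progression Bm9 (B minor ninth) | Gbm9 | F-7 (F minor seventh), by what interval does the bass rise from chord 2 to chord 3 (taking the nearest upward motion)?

major seventh

The roots are Gb and F.
From Gb to F is 11 semitones, exactly the major seventh.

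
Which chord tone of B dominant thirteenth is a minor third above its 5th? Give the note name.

B dominant thirteenth is spelled B D# F# A C# G#.
The 5th is F#. A minor third above F# is A.
A is the chord's 7th.

A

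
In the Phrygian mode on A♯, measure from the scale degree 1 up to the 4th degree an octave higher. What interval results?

perfect eleventh

A♯ phrygian: A♯ B C♯ D♯ E♯ F♯ G♯.
The scale degree 1 is A♯ and the 4th scale degree (up an octave) is D♯.
A♯ up to D♯ spans 11 letter names and 17 semitones — a perfect eleventh.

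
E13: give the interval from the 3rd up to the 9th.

minor seventh

The chord tones of E13 (E dominant thirteenth) are E G# B D F# C#.
3rd = G#; 9th = F#.
7 letter names make it a seventh; at 10 semitones (a half step narrower than major) the quality is minor.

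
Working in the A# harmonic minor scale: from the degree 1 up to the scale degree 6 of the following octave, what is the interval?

m13

Spelling the A# harmonic minor scale: A# B# C# D# E# F# G##.
Degree 1 = A#; degree 6 (up an octave) = F#.
A# up to F# is 20 semitones, a half step narrower than a major thirteenth, so the interval is minor.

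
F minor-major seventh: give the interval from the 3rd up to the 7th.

augmented fifth

FmM7: F Ab C E.
3rd = Ab; 7th = E.
Ab up to E is 8 semitones, a half step wider than a perfect fifth, so the interval is augmented.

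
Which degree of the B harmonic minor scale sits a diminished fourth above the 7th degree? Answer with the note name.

D

The scale is B C♯ D E F♯ G A♯.
The 7th degree is A♯; a diminished fourth above that is D — scale degree 3.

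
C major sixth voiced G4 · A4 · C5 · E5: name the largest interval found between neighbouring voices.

major third

Adjacent intervals: G4→A4 = major second; A4→C5 = minor third; C5→E5 = major third.
The largest is C5 to E5, a major third (4 semitones).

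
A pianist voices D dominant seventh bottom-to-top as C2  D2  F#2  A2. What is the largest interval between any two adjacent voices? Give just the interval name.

Adjacent intervals: C2→D2 = major second; D2→F#2 = major third; F#2→A2 = minor third.
The largest is D2 to F#2, a major third (4 semitones).

major third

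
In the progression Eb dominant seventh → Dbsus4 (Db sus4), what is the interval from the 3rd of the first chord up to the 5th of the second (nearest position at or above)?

Eb dominant seventh has G as its 3rd, and Dbsus4 (Db sus4) has Ab as its 5th.
From G to Ab: 1 semitone over a second = minor.

minor second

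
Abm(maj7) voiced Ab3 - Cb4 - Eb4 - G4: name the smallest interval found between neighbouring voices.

m3

Adjacent intervals: Ab3→Cb4 = minor third; Cb4→Eb4 = major third; Eb4→G4 = major third.
The smallest is Ab3 to Cb4, a minor third (3 semitones).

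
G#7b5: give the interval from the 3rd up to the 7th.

G#7b5 (G# dominant seventh flat five) is spelled G#–B#–D–F#.
3rd = B#; 7th = F#.
B# up to F# is 6 semitones, a half step narrower than a perfect fifth, so the interval is diminished.

d5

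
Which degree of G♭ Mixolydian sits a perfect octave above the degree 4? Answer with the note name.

The scale is G♭ A♭ B♭ C♭ D♭ E♭ F♭.
The degree 4 is C♭; a perfect octave above that is C♭ — scale degree 4.

Cb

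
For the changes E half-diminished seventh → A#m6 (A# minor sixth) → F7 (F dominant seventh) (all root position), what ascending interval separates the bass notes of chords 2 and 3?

diminished sixth

The roots are A# and F.
6 letter names make it a sixth; at 7 semitones (a whole step narrower than major) the quality is diminished.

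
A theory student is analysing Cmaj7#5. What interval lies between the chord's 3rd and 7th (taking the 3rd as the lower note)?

perfect fifth

C+maj7: C–E–G♯–B.
The 3rd is E and the 7th is B.
E up to B spans 5 letter names and 7 semitones — a perfect fifth.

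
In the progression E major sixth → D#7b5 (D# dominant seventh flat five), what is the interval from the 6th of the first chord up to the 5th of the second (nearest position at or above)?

minor sixth

The 6th of E major sixth is C#; the 5th of D#7b5 (D# dominant seventh flat five) is A.
From C# to A: 8 semitones over a sixth = minor.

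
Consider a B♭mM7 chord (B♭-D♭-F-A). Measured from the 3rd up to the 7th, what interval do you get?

A5

The 3rd is D♭ and the 7th is A.
From D♭ to A: 8 semitones over a fifth = augmented.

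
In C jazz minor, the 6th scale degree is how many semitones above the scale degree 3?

6

The scale is C D E♭ F G A B.
E♭ up to A is an augmented fourth — 6 semitones.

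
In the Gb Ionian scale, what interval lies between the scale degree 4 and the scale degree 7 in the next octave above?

augmented eleventh

Spelling the Gb Ionian scale: Gb Ab Bb Cb Db Eb F.
The scale degree 4 is Cb and the 7th degree (up an octave) is F.
From Cb to F: 18 semitones over an eleventh = augmented.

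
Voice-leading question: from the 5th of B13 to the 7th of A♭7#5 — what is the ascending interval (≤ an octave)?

B13 has F♯ as its 5th, and A♭7#5 has G♭ as its 7th.
From F♯ to G♭: 0 semitones over a second = diminished.

diminished second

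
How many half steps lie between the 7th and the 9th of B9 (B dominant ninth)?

4

B9 is spelled B-D♯-F♯-A-C♯.
A to C♯ is a major third: 4 semitones.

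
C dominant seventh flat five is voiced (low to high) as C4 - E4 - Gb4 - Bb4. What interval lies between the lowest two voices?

major 3rd

Those voices are C4 and E4.
Counting 3 letters and 4 half steps from C gives a major third.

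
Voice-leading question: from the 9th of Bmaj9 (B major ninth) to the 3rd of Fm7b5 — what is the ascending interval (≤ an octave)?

diminished 6th

The 9th of Bmaj9 (B major ninth) is C♯; the 3rd of Fm7b5 is A♭.
6 letter names make it a sixth; at 7 semitones (a whole step narrower than major) the quality is diminished.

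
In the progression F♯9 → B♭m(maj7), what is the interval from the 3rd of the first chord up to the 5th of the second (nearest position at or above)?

diminished sixth

F♯9 has A♯ as its 3rd, and B♭m(maj7) has F as its 5th.
6 letter names make it a sixth; at 7 semitones (a whole step narrower than major) the quality is diminished.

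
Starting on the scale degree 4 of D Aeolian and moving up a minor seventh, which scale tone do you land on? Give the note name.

The scale is D E F G A Bb C.
The scale degree 4 is G; a minor seventh above that is F — scale degree 3.

F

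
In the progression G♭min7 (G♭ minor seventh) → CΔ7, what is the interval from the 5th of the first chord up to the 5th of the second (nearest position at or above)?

The 5th of G♭min7 (G♭ minor seventh) is D♭; the 5th of CΔ7 is G.
From D♭ to G: 6 semitones over a fourth = augmented.

augmented 4th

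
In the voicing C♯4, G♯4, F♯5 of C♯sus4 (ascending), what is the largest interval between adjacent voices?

Adjacent intervals: C♯4→G♯4 = perfect fifth; G♯4→F♯5 = minor seventh.
The largest is G♯4 to F♯5, a minor seventh (10 semitones).

m7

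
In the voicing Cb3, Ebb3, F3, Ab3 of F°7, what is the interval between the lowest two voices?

Those voices are Cb3 and Ebb3.
From Cb to Ebb: 3 semitones over a third = minor.

minor third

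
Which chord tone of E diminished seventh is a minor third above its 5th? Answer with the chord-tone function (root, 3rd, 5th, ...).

Edim7 is spelled E, G, B♭, D♭.
The 5th is B♭. A minor third above B♭ is D♭.
D♭ is the chord's 7th.

7th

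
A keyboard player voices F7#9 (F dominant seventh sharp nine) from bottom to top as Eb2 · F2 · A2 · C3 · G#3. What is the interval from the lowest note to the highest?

augmented tenth

The outer voices are Eb2 and G#3.
10 letter names make it a tenth; at 17 semitones (a half step wider than major) the quality is augmented.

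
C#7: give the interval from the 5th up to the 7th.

minor third

The chord tones of C# dominant seventh are C#-E#-G#-B.
So we need the interval from G# up to B.
From G# to B: 3 semitones over a third = minor.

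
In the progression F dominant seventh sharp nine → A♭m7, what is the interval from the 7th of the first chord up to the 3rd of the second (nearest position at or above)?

minor 6th

The 7th of F dominant seventh sharp nine is E♭; the 3rd of A♭m7 is C♭.
E♭ up to C♭ is 8 semitones, a half step narrower than a major sixth, so the interval is minor.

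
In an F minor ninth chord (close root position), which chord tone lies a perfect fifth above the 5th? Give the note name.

G

The chord tones of F minor ninth are F–A♭–C–E♭–G.
The 5th is C. A perfect fifth above C is G.
G is the chord's 9th.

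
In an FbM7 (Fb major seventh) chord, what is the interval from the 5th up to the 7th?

major third

FbM7: Fb-Ab-Cb-Eb.
That puts Cb below Eb.
Counting 3 letters and 4 half steps from Cb gives a major third.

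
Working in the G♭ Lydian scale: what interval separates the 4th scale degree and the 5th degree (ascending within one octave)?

Spelling the G♭ Lydian scale: G♭ A♭ B♭ C D♭ E♭ F.
4th scale degree = C; degree 5 = D♭.
From C to D♭: 1 semitone over a second = minor.

minor 2nd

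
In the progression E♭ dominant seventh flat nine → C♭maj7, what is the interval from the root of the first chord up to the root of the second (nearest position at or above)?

The root of E♭ dominant seventh flat nine is E♭; the root of C♭maj7 is C♭.
E♭ up to C♭ is 8 semitones, a half step narrower than a major sixth, so the interval is minor.

minor sixth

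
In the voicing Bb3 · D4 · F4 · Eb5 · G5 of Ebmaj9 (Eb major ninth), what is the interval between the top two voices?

Those voices are Eb5 and G5.
From Eb to G is 4 semitones, exactly the major third.

major third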